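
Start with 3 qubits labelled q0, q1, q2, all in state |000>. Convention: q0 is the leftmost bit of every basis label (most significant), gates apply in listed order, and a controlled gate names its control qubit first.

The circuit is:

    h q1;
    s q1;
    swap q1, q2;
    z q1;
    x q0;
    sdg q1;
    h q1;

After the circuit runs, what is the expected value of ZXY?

The expectation value of ZXY is -1.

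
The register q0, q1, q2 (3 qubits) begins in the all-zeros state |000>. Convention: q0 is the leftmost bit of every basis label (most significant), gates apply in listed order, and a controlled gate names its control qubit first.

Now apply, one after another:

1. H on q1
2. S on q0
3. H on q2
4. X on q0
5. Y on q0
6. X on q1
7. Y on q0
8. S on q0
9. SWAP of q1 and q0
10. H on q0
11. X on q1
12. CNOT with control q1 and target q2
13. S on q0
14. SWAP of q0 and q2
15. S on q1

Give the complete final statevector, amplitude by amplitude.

The resulting statevector has amplitude sqrt(2)*I/2 on |000>, sqrt(2)*I/2 on |100>, and 0 on every other basis state.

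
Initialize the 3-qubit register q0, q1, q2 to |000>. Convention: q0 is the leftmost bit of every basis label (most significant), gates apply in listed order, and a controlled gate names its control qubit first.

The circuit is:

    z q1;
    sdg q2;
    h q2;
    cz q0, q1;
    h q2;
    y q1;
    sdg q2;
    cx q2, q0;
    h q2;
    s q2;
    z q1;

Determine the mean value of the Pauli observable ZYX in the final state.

The expectation value of ZYX is 0.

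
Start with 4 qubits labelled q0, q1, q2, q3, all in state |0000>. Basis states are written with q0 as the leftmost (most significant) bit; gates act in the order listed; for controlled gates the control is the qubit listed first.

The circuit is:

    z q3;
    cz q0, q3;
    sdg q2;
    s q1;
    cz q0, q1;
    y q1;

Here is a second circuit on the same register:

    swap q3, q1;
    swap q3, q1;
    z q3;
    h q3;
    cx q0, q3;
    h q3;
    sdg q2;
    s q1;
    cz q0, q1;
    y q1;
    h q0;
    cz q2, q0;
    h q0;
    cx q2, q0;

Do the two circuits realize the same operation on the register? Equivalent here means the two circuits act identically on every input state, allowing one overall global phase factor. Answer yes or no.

Yes — the two circuits implement the same unitary up to a global phase.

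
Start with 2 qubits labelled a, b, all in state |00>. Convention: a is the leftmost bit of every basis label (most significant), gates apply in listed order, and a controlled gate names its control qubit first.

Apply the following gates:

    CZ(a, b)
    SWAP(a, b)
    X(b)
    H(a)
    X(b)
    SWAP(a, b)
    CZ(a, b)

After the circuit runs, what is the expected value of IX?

The expectation value of IX is 1.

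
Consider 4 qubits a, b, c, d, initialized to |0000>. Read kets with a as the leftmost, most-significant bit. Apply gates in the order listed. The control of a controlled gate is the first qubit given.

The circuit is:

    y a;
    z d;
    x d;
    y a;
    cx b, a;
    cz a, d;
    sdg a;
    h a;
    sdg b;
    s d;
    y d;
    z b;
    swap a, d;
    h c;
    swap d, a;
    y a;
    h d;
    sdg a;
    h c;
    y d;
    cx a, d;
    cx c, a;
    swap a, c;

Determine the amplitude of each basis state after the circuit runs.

The final amplitudes are -1/2 on |0000>, 1/2 on |0001>, I/2 on |0010>, -I/2 on |0011>, and 0 on every other basis state.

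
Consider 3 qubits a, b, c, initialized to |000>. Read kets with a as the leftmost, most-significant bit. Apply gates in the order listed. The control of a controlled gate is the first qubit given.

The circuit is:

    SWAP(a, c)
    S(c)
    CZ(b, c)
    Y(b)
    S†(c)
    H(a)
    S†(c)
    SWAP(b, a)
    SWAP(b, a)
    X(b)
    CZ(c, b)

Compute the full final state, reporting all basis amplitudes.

The resulting statevector has amplitude sqrt(2)*I/2 on |000>, sqrt(2)*I/2 on |100>, and 0 on every other basis state. Key observation: gates 8-9 undo each other exactly, leaving only the rest of the circuit to track.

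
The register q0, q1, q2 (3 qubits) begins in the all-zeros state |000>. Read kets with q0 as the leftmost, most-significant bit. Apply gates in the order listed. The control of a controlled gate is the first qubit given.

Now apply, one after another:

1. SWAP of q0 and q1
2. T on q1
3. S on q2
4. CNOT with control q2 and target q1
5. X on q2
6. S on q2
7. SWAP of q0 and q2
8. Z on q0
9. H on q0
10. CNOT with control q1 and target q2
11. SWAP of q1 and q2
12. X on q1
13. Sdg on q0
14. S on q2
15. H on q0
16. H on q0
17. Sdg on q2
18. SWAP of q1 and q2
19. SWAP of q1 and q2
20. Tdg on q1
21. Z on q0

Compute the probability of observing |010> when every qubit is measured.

A full measurement returns |010> with probability 1/2. Key observation: the block from step 14 through step 17 cancels to the identity and can be dropped.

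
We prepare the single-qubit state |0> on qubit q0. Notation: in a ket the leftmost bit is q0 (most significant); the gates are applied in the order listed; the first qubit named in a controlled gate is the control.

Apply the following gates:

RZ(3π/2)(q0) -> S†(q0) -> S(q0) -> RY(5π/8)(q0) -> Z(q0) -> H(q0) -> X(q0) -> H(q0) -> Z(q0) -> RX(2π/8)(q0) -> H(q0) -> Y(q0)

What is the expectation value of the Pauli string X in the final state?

The expectation value of X is sqrt(4 - 2*sqrt(2))/4. Key observation: gates 6-9 undo each other exactly, leaving only the rest of the circuit to track.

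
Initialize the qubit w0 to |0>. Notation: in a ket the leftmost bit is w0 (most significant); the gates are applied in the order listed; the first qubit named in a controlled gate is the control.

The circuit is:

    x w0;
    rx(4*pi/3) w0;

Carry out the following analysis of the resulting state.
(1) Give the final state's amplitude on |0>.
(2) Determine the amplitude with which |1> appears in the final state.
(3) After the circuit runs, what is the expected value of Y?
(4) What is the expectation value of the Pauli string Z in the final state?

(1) |0> carries amplitude -sqrt(3)*I/2 in the final state.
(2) The amplitude on |1> is -1/2.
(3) The expectation value of Y is -sqrt(3)/2.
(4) The observable Z averages to 1/2.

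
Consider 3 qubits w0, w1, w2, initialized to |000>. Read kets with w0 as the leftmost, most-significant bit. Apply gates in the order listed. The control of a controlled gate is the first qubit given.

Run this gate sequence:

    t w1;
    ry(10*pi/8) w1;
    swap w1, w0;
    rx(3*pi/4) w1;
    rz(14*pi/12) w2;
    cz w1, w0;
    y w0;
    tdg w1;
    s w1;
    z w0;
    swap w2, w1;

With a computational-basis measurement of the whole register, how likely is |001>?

Outcome |001> occurs with probability sqrt(2)/4 + 3/8.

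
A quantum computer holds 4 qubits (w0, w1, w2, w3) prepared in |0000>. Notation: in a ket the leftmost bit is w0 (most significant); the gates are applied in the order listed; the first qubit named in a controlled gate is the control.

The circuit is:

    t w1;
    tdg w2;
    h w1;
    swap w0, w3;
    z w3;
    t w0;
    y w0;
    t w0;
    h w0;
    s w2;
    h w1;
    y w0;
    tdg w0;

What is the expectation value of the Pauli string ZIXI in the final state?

The observable ZIXI averages to 0.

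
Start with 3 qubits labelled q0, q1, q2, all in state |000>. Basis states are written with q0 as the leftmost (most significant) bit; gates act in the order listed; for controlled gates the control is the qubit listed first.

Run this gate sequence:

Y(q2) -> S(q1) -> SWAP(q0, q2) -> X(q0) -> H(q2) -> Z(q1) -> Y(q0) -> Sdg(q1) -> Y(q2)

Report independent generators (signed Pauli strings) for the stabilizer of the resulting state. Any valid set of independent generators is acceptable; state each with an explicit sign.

The stabilizer group can be generated by -IIX, -ZII, +IZI, among other valid generating sets.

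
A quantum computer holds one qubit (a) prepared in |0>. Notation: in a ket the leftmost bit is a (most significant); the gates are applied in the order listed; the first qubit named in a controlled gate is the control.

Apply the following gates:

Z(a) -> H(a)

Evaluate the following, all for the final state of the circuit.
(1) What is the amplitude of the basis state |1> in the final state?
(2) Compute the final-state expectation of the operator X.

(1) The amplitude on |1> is sqrt(2)/2.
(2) The observable X averages to 1.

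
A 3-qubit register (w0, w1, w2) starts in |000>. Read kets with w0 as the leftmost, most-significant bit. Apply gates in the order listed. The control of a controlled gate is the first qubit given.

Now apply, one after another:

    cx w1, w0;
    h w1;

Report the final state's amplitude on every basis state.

The resulting statevector has amplitude sqrt(2)/2 on |000>, sqrt(2)/2 on |010>, and 0 on every other basis state.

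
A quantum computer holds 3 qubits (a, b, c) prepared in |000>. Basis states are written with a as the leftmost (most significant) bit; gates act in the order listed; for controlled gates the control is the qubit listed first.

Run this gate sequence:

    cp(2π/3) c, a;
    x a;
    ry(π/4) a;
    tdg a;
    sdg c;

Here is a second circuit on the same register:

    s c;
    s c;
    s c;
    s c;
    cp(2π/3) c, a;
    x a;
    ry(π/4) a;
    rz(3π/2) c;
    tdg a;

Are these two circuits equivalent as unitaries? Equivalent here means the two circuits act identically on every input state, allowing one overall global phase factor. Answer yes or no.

Yes, they are equivalent — the unitaries differ by at most a global phase.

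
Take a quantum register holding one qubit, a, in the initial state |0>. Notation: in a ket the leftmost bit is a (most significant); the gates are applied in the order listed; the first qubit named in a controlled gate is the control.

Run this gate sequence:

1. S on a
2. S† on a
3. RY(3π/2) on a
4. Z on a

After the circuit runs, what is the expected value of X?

In the final state, X has expectation 1. Key observation: steps 1-2 multiply out to the identity, so the circuit reduces to the remaining gates.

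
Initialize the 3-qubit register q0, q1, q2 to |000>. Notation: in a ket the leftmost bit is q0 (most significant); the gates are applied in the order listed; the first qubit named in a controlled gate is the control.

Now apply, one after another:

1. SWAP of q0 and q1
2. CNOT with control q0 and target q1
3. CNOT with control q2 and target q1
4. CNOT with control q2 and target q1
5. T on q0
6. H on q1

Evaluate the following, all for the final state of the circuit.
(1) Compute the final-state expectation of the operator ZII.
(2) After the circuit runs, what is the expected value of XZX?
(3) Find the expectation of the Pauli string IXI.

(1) In the final state, ZII has expectation 1. Key observation: gates 3-4 undo each other exactly, leaving only the rest of the circuit to track.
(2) The observable XZX averages to 0.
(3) In the final state, IXI has expectation 1.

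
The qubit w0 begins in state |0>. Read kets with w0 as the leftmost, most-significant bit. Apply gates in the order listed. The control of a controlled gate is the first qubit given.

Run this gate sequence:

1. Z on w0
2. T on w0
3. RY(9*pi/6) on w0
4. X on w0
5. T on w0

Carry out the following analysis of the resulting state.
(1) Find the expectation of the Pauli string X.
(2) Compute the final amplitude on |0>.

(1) The observable X averages to -sqrt(2)/2.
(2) The amplitude on |0> is sqrt(2)/2.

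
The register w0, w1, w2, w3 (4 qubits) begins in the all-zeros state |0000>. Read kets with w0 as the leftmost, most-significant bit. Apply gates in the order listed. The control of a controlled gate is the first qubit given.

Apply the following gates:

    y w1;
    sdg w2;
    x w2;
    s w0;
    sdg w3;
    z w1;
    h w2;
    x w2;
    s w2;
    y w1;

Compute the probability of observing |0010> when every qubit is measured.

Outcome |0010> occurs with probability 1/2.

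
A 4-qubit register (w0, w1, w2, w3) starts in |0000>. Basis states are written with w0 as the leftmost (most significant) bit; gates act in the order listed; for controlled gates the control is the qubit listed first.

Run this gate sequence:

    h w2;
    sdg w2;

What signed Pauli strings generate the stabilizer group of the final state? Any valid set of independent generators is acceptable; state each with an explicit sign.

The stabilizer group can be generated by -IIYI, +ZIII, +IZII, +IIIZ, among other valid generating sets.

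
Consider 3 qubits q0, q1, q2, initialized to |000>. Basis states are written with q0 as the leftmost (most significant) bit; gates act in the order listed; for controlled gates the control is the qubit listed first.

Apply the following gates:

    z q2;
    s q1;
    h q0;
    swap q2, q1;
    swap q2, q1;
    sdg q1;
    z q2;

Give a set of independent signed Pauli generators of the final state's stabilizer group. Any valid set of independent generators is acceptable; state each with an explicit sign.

One valid set of independent stabilizer generators is +XII, +IZI, +IIZ (any independent generating set of the same group is equally correct).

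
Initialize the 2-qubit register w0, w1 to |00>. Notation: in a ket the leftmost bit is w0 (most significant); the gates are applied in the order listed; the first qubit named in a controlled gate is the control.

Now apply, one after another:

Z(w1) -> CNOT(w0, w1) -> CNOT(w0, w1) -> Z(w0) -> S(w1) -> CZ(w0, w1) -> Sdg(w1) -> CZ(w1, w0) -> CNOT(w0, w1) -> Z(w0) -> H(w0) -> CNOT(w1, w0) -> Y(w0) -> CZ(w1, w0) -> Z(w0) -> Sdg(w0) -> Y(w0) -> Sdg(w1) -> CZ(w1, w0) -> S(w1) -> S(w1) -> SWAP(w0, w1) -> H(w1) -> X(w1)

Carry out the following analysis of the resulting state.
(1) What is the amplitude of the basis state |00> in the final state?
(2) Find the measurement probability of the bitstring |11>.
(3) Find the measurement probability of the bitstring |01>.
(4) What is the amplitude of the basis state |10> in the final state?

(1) |00> carries amplitude -1/2 + I/2 in the final state.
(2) A full measurement returns |11> with probability 0.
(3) The probability of measuring |01> is 1/2.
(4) The amplitude on |10> is 0.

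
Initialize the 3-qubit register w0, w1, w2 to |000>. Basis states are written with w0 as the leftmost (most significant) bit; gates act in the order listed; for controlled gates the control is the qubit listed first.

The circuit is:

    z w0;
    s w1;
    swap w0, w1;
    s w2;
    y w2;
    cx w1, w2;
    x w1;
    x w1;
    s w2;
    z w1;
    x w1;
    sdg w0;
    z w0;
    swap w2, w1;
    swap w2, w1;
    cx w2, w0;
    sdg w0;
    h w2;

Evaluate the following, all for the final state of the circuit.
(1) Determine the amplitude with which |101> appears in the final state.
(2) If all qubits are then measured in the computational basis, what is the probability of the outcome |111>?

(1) The amplitude on |101> is 0. Key observation: the block from step 7 through step 8 cancels to the identity and can be dropped.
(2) The probability of measuring |111> is 1/2.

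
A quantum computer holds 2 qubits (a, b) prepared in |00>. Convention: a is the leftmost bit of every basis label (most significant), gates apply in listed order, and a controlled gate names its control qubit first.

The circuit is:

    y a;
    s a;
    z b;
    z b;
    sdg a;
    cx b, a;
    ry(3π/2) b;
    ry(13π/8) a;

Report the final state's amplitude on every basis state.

The final amplitudes are sqrt(2)*I*sin(3*pi/16)/2 on |00>, -sqrt(2)*I*sin(3*pi/16)/2 on |01>, sqrt(2)*I*cos(3*pi/16)/2 on |10>, -sqrt(2)*I*cos(3*pi/16)/2 on |11>. Key observation: the block from step 2 through step 5 cancels to the identity and can be dropped.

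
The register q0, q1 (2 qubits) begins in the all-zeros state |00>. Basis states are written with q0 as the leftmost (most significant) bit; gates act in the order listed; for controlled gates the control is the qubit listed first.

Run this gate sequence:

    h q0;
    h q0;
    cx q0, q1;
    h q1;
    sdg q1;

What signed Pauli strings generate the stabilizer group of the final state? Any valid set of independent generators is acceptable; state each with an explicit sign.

The stabilizer group can be generated by -IY, +ZI, among other valid generating sets.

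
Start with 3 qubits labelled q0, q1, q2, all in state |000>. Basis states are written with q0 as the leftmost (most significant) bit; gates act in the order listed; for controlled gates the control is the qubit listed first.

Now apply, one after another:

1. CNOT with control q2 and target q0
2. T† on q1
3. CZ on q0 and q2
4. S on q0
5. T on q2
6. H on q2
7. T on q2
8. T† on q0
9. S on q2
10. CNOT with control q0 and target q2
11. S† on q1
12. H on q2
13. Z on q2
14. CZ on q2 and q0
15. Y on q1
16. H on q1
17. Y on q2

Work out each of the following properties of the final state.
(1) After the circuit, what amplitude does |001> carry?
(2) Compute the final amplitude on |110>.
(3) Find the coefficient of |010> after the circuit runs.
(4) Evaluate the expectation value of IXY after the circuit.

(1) |001> carries amplitude sqrt(2)*(-1 - exp(3*I*pi/4))/4 in the final state.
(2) The final state's coefficient on |110> equals 0.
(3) |010> carries amplitude sqrt(2)*(1 - exp(3*I*pi/4))/4 in the final state.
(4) The observable IXY averages to -sqrt(2)/2.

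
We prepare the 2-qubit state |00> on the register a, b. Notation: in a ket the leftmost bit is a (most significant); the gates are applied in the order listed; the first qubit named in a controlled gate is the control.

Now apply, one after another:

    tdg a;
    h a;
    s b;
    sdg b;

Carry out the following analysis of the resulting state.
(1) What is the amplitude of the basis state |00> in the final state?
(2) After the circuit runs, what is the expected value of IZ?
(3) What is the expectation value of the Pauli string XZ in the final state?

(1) |00> carries amplitude sqrt(2)/2 in the final state.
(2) The observable IZ averages to 1.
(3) The expectation value of XZ is 1.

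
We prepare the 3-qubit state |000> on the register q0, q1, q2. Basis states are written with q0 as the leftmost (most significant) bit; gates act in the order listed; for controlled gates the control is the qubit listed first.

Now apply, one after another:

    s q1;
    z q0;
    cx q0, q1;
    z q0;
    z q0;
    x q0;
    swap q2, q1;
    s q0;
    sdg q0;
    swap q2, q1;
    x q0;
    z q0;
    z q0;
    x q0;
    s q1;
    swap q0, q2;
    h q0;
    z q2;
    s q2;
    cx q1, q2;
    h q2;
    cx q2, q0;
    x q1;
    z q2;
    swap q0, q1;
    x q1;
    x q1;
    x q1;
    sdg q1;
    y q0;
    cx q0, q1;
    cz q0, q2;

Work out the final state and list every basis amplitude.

The resulting statevector has amplitude -1/2 on |000>, -1/2 on |001>, I/2 on |010>, I/2 on |011>, 0 on |100>, 0 on |101>, 0 on |110>, 0 on |111>.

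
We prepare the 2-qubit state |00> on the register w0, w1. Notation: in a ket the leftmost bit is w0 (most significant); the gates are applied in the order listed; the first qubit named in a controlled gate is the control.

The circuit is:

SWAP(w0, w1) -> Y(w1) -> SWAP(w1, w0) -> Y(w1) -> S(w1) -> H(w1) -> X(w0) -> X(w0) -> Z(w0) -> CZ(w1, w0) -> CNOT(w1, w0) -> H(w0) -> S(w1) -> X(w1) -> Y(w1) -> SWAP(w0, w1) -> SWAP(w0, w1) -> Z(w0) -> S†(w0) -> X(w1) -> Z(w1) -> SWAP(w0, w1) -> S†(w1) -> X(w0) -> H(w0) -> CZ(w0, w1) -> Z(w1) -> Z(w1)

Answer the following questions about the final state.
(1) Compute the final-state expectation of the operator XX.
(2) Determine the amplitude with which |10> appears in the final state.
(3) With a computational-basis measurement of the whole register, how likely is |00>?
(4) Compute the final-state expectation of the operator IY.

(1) In the final state, XX has expectation 0. Key observation: steps 7-8 multiply out to the identity, so the circuit reduces to the remaining gates.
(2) The final state's coefficient on |10> equals sqrt(2)*(-1 + I)/4.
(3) A full measurement returns |00> with probability 1/4.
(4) The observable IY averages to 1.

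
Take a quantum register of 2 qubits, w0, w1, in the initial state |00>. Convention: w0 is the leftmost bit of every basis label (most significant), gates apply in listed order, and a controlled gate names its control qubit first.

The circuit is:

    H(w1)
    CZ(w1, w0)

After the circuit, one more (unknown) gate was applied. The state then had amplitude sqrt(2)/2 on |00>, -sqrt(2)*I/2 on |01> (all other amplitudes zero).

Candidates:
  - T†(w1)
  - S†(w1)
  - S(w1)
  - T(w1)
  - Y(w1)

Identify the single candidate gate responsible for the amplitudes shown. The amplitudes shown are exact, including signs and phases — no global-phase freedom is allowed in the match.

The unique candidate consistent with the amplitudes is S†(w1).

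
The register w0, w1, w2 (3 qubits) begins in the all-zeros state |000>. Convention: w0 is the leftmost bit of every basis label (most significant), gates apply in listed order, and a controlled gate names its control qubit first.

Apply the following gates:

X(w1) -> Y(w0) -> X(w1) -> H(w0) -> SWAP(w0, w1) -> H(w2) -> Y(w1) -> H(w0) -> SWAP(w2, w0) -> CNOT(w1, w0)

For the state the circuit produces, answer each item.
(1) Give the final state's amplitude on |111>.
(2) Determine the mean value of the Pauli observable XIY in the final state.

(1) The final state's coefficient on |111> equals -sqrt(2)/4.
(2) In the final state, XIY has expectation 0.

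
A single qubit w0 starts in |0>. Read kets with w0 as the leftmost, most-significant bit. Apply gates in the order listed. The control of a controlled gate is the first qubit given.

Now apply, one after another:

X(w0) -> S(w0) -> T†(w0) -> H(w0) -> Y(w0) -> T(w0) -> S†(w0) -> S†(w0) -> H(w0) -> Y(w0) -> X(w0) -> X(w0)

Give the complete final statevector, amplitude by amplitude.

The resulting statevector has amplitude exp(I*pi/4)/2 + I/2 on |0>, -exp(I*pi/4)/2 + I/2 on |1>.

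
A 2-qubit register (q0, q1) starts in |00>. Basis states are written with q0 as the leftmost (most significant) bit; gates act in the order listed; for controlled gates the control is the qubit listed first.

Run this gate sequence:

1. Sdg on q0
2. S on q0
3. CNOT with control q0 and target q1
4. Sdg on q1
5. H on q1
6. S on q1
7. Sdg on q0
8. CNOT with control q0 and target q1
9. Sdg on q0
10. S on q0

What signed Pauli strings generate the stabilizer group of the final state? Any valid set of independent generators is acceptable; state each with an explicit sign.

The final state is stabilized by the group generated by +IY, +ZI; other independent generating sets are equally valid.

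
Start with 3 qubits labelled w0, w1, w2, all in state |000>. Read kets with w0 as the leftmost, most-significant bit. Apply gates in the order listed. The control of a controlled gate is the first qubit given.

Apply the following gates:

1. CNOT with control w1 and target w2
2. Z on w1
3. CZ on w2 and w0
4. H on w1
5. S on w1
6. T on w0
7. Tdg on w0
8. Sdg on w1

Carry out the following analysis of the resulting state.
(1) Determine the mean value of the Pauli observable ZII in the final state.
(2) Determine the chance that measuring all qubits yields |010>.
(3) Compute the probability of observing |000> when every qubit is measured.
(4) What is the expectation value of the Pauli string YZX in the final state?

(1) The observable ZII averages to 1.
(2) A full measurement returns |010> with probability 1/2.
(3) A full measurement returns |000> with probability 1/2.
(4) The observable YZX averages to 0.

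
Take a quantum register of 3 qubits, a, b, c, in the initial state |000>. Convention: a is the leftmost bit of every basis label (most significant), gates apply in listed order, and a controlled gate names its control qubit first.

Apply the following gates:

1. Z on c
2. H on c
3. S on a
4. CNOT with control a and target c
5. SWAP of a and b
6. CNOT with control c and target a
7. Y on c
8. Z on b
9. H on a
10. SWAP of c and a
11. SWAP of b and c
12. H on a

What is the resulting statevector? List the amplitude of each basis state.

The final amplitudes are sqrt(2)*I/2 on |010>, -sqrt(2)*I/2 on |100>, and 0 on every other basis state.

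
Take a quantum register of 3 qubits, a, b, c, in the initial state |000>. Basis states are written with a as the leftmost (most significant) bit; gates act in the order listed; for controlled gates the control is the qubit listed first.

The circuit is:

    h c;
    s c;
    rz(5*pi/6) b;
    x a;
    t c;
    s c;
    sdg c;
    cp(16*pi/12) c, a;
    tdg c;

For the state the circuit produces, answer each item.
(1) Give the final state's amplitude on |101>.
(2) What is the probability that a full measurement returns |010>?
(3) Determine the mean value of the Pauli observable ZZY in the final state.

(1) The final state's coefficient on |101> equals -sqrt(2)*exp(5*I*pi/12)/2.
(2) Outcome |010> occurs with probability 0.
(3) In the final state, ZZY has expectation 1/2.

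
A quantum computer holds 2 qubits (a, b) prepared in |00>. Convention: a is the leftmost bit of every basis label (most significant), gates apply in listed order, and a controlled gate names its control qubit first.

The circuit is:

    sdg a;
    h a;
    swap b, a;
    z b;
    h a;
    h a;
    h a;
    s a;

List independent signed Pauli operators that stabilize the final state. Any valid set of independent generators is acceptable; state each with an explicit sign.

The final state is stabilized by the group generated by +YI, -IX; other independent generating sets are equally valid.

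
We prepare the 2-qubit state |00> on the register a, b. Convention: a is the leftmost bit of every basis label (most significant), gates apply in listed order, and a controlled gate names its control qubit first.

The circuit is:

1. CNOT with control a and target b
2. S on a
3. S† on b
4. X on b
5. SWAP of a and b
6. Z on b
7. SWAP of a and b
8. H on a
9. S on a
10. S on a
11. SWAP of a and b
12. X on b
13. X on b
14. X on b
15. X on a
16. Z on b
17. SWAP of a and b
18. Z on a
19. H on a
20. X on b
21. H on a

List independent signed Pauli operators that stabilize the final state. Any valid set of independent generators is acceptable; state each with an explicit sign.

The final state is stabilized by the group generated by -XI, -IZ; other independent generating sets are equally valid.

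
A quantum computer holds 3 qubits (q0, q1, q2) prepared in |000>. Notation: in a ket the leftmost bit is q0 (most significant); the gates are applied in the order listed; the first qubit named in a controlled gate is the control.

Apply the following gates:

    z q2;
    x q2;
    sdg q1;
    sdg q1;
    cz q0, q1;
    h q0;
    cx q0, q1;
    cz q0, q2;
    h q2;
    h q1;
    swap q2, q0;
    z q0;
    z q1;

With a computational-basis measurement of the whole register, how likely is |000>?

The probability of measuring |000> is 1/8.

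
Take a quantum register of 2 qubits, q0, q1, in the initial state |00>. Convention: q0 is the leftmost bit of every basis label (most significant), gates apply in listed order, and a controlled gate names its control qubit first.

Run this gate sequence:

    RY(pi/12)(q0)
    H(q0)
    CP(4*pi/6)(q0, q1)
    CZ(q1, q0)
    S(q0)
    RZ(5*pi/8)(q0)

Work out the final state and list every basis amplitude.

The resulting statevector has amplitude sqrt(6)*sqrt(sqrt(2)/4 + 1/2)*exp(-5*I*pi/16)/4 + sqrt(2)*sqrt(sqrt(2)/4 + 1/2)*exp(-5*I*pi/16)/4 + sqrt(2)*sqrt(1/2 - sqrt(2)/4)*exp(-5*I*pi/16)/4 - sqrt(6)*sqrt(1/2 - sqrt(2)/4)*exp(-5*I*pi/16)/4 on |00>, 0 on |01>, -sqrt(2)*I*sqrt(sqrt(2)/4 + 1/2)*exp(5*I*pi/16)/4 + sqrt(2)*I*sqrt(1/2 - sqrt(2)/4)*exp(5*I*pi/16)/4 + sqrt(6)*I*sqrt(1/2 - sqrt(2)/4)*exp(5*I*pi/16)/4 + sqrt(6)*I*sqrt(sqrt(2)/4 + 1/2)*exp(5*I*pi/16)/4 on |10>, 0 on |11>.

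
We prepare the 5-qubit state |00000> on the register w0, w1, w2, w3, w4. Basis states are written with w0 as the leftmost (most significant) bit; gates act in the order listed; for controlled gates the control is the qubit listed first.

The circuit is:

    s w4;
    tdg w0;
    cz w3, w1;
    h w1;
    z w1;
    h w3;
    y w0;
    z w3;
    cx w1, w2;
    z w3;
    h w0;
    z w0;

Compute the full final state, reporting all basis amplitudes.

After the circuit, the state carries amplitude sqrt(2)*I/4 on |00000>, sqrt(2)*I/4 on |00010>, -sqrt(2)*I/4 on |01100>, -sqrt(2)*I/4 on |01110>, sqrt(2)*I/4 on |10000>, sqrt(2)*I/4 on |10010>, -sqrt(2)*I/4 on |11100>, -sqrt(2)*I/4 on |11110>, and 0 on every other basis state.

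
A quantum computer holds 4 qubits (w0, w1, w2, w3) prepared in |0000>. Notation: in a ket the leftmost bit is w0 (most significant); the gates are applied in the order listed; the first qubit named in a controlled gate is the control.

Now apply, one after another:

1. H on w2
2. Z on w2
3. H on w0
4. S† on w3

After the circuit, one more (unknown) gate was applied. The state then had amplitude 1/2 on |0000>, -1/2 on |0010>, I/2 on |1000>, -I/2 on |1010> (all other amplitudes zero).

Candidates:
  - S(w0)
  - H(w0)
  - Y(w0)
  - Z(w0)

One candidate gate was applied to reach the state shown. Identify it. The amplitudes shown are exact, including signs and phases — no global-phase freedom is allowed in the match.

The unique candidate consistent with the amplitudes is S(w0).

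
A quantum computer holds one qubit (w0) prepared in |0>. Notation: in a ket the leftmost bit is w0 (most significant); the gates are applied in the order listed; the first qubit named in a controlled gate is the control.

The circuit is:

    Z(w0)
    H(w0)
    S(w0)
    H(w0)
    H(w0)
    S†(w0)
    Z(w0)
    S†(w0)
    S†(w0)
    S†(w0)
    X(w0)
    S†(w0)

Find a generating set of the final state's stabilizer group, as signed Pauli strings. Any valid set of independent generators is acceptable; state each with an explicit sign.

The final state is stabilized by the group generated by +X; other independent generating sets are equally valid.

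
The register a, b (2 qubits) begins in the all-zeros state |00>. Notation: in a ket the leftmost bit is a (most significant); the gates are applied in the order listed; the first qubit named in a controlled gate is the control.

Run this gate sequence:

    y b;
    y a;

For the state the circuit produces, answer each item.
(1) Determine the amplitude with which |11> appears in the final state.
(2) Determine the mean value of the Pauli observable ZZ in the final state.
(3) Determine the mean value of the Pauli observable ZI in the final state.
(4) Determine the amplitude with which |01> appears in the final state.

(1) The final state's coefficient on |11> equals -1.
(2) The observable ZZ averages to 1.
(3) The observable ZI averages to -1.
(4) The final state's coefficient on |01> equals 0.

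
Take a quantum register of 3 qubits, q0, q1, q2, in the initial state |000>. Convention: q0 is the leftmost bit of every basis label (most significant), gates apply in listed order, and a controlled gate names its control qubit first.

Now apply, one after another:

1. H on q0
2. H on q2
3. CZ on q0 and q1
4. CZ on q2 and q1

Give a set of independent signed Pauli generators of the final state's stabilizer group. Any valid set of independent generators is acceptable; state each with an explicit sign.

The stabilizer group can be generated by +XII, +IIX, +IZI, among other valid generating sets.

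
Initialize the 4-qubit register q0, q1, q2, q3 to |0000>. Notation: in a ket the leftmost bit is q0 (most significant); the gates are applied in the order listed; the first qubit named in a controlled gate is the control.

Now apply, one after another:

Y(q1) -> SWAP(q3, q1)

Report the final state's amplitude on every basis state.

The resulting statevector has amplitude I on |0001>, and 0 on every other basis state.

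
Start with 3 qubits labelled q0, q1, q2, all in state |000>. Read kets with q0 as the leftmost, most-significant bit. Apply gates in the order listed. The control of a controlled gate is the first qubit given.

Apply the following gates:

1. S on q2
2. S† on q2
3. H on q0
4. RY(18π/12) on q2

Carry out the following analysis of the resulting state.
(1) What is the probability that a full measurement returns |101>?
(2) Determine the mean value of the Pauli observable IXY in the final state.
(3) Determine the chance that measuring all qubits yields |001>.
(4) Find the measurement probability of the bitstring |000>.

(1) The probability of measuring |101> is 1/4. Key observation: steps 1-2 multiply out to the identity, so the circuit reduces to the remaining gates.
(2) The expectation value of IXY is 0.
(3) The probability of measuring |001> is 1/4.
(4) The probability of measuring |000> is 1/4.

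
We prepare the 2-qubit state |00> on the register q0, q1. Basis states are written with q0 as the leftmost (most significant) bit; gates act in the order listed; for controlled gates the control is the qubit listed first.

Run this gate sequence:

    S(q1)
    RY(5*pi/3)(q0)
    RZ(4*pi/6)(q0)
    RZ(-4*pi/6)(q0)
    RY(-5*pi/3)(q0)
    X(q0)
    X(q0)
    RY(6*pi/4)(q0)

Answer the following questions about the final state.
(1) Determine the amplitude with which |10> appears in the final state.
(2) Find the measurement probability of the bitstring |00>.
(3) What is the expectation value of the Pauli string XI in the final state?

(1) The final state's coefficient on |10> equals sqrt(2)/2. Key observation: gates 2-5 undo each other exactly, leaving only the rest of the circuit to track.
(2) The probability of measuring |00> is 1/2.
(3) The observable XI averages to -1.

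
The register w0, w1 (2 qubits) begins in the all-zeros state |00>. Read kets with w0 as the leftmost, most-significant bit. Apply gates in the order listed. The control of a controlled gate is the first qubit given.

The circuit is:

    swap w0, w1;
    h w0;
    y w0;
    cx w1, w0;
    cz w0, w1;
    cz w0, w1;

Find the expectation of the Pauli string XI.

The observable XI averages to -1.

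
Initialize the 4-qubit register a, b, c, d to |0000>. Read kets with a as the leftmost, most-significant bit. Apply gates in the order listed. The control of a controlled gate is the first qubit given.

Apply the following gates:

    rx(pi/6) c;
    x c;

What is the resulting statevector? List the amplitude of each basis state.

The final amplitudes are I*(-sqrt(6) + sqrt(2))/4 on |0000>, sqrt(2)/4 + sqrt(6)/4 on |0010>, and 0 on every other basis state.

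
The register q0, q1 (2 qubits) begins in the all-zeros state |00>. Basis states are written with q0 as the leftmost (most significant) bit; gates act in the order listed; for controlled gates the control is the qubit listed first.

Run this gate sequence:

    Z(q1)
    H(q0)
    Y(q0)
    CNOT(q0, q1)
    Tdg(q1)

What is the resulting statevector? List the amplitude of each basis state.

The resulting statevector has amplitude -sqrt(2)*I/2 on |00>, 0 on |01>, 0 on |10>, sqrt(2)*exp(I*pi/4)/2 on |11>.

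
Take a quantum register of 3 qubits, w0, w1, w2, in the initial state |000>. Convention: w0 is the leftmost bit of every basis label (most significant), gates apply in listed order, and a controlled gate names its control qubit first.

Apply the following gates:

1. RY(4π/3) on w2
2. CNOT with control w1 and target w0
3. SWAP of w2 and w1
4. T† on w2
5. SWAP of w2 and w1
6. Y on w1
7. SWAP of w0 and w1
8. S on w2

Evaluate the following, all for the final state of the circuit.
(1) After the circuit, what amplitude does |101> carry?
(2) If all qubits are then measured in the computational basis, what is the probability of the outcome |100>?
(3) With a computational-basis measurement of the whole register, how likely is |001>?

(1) |101> carries amplitude -sqrt(3)/2 in the final state.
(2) The probability of measuring |100> is 1/4.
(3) The probability of measuring |001> is 0.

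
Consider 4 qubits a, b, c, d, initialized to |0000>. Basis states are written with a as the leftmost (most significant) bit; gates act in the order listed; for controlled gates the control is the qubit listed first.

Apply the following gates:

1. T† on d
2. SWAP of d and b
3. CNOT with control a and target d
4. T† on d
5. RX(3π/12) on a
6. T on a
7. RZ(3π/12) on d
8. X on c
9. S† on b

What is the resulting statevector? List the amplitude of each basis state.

The resulting statevector has amplitude -sqrt(sqrt(2) + 2)*exp(7*I*pi/8)/2 on |0010>, -sqrt(2 - sqrt(2))*exp(5*I*pi/8)/2 on |1010>, and 0 on every other basis state.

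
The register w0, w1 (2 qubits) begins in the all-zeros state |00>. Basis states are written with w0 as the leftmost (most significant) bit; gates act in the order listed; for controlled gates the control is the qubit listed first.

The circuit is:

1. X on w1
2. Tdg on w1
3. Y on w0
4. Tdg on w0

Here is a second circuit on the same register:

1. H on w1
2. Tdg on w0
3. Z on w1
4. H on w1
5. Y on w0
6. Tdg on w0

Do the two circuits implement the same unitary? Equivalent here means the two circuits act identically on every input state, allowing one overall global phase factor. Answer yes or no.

No: there is an input state on which the two circuits produce genuinely different outputs (not merely differing by a phase).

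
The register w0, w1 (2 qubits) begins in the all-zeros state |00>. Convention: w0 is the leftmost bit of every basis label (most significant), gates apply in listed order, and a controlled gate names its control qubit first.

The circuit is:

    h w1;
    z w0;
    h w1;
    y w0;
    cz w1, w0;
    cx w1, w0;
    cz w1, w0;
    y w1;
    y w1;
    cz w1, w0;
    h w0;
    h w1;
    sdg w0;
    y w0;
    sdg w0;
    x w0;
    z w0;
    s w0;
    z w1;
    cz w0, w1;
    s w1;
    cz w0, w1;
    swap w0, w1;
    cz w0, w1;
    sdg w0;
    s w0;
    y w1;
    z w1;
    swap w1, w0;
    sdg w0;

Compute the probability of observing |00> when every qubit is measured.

The probability of measuring |00> is 1/4. Key observation: the block from step 7 through step 10 cancels to the identity and can be dropped.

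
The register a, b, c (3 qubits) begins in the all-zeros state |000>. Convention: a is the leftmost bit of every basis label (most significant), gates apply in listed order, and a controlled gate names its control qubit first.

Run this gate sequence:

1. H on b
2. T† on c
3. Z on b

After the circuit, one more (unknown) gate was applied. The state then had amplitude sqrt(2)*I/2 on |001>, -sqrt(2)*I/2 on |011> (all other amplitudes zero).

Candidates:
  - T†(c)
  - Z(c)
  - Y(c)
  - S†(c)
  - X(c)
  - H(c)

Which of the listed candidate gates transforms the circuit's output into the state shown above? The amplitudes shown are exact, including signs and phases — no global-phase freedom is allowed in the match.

It was Y(c) that produced the state shown.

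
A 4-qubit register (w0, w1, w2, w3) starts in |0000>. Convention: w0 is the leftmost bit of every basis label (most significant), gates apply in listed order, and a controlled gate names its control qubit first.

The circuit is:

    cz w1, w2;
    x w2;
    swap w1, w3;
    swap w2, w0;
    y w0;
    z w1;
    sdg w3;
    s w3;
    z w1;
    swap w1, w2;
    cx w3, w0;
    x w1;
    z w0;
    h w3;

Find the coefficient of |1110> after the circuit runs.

|1110> carries amplitude 0 in the final state. Key observation: gates 6-9 undo each other exactly, leaving only the rest of the circuit to track.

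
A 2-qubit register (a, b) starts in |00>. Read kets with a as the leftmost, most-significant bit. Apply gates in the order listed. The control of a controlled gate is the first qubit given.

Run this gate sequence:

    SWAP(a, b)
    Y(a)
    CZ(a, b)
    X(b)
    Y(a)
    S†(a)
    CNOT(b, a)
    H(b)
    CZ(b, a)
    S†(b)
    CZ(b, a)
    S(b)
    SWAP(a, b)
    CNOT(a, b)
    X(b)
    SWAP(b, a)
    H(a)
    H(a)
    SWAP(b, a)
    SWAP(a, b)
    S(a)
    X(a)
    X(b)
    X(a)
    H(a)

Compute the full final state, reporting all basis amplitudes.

After the circuit, the state carries amplitude -I/2 on |00>, 1/2 on |01>, I/2 on |10>, 1/2 on |11>. Key observation: the block from step 16 through step 19 cancels to the identity and can be dropped.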